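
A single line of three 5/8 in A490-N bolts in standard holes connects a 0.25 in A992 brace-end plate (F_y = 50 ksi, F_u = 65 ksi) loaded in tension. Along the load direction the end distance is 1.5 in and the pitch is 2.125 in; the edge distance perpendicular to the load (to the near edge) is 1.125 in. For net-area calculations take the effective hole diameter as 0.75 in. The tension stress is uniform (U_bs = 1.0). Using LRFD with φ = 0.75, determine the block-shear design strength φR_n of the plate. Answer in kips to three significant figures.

Shear plane L_v = 1.5 + 2·2.125 = 5.75 in; A_gv = 5.75 × 0.25 = 1.438 in².
A_nv = (5.75 − 2.5·0.75) × 0.25 = 0.9688 in².
A_nt = (1.125 − 0.5·0.75) × 0.25 = 0.1875 in².
0.6 F_u A_nv = 37.78 kips; 0.6 F_y A_gv = 43.12 kips → shear rupture governs the shear term.
R_n = 37.78 + 1.0 × 65 × 0.1875 = 49.97 kips.
Design strength φR_n = 0.75 × 49.97 = 37.5 kips.

37.5 kips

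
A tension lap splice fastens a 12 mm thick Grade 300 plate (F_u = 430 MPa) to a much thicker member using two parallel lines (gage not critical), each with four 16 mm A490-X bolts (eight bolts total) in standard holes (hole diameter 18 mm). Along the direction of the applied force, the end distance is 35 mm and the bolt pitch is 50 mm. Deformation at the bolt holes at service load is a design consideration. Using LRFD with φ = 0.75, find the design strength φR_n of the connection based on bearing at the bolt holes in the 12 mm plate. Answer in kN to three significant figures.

1130 kN

Per bolt r_n = 1.2 l_c t F_u ≤ 2.4 d t F_u; upper limit = 2.4 × 16 × 12 × 430 / 1000 = 198.1 kN.
Edge bolt: l_c = 35 − 18/2 = 26 mm → 1.2 × 26 × 12 × 430 / 1000 = 161 → r_n = 161 kN.
Interior bolts: l_c = 50 − 18 = 32 mm → 1.2 × 32 × 12 × 430 / 1000 = 198.1 → r_n = 198.1 kN.
R_n = 2 × 161 + 6 × 198.1 = 1511 kN.
Design strength φR_n = 0.75 × 1511 = 1130 kN.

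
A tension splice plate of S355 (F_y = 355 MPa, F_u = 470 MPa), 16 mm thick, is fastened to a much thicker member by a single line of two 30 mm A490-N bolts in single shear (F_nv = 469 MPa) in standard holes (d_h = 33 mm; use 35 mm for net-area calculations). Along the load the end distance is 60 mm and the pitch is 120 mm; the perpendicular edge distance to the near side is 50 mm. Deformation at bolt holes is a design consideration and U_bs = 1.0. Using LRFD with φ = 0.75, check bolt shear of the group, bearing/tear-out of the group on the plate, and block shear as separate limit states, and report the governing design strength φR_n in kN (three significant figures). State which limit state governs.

Bolt shear: A_b = π·30²/4 = 706.9 mm²; R_n = 469 × 706.9 × 2 × 1 / 1000 = 663 kN → 0.75 × 663 = 497 kN.
Bearing: edge l_c = 43.5, r_n = 392.5 kN; interior l_c = 87, r_n = 541.4 kN; R_n = 392.5 + 1·541.4 = 934 kN → 700 kN.
Block shear: A_gv = 2880, A_nv = 2040, A_nt = 520 mm²; R_n = min(0.6F_uA_nv, 0.6F_yA_gv) + U_bs·F_u·A_nt = 819.7 kN → 615 kN.
Bolt shear governs: 497 kN.

497 kN (bolt shear governs)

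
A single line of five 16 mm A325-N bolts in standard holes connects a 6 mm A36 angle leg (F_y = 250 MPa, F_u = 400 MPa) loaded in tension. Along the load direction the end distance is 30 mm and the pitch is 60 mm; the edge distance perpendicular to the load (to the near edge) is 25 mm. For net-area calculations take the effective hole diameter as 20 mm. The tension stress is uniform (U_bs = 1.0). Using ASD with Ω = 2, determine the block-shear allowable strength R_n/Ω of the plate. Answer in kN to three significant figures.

140 kN

Shear plane L_v = 30 + 4·60 = 270 mm; A_gv = 270 × 6 = 1620 mm².
A_nv = (270 − 4.5·20) × 6 = 1080 mm².
A_nt = (25 − 0.5·20) × 6 = 90 mm².
0.6 F_u A_nv = 259.2 kN; 0.6 F_y A_gv = 243 kN → shear yielding governs the shear term.
R_n = 243 + 1.0 × 400 × 90 / 1000 = 279 kN.
Allowable strength R_n/Ω = 279 / 2 = 140 kN.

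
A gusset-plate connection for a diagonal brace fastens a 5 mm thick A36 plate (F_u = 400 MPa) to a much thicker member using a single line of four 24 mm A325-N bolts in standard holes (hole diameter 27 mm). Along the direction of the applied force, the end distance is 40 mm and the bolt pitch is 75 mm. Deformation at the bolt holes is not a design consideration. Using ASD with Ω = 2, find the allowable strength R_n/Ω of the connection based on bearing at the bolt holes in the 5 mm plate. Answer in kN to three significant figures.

Per bolt r_n = 1.5 l_c t F_u ≤ 3.0 d t F_u; upper limit = 3.0 × 24 × 5 × 400 / 1000 = 144 kN.
Edge bolt: l_c = 40 − 27/2 = 26.5 mm → 1.5 × 26.5 × 5 × 400 / 1000 = 79.5 → r_n = 79.5 kN.
Interior bolts: l_c = 75 − 27 = 48 mm → 1.5 × 48 × 5 × 400 / 1000 = 144 → r_n = 144 kN.
R_n = 1 × 79.5 + 3 × 144 = 511.5 kN.
Allowable strength R_n/Ω = 511.5 / 2 = 256 kN.

256 kN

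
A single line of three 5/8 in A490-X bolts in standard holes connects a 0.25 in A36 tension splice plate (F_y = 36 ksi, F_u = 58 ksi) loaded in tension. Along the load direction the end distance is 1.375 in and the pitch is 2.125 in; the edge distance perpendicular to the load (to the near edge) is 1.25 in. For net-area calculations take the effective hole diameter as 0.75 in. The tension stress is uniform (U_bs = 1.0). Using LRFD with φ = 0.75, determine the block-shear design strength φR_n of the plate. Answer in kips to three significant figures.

Shear plane L_v = 1.375 + 2·2.125 = 5.625 in; A_gv = 5.625 × 0.25 = 1.406 in².
A_nv = (5.625 − 2.5·0.75) × 0.25 = 0.9375 in².
A_nt = (1.25 − 0.5·0.75) × 0.25 = 0.2188 in².
0.6 F_u A_nv = 32.62 kips; 0.6 F_y A_gv = 30.37 kips → shear yielding governs the shear term.
R_n = 30.37 + 1.0 × 58 × 0.2188 = 43.06 kips.
Design strength φR_n = 0.75 × 43.06 = 32.3 kips.

32.3 kips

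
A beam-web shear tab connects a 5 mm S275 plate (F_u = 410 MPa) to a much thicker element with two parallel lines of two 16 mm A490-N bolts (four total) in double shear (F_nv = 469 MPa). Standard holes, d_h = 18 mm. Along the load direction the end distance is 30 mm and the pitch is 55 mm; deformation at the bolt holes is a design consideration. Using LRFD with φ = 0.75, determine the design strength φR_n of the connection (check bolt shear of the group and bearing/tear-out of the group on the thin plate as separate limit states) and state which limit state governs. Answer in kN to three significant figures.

Bolt shear: A_b = π·16²/4 = 201.1 mm²; R_n = 469 × 201.1 × 4 × 2 / 1000 = 754.4 kN → 0.75 × 754.4 = 566 kN.
Bearing (1.2 l_c t F_u ≤ 2.4 d t F_u): upper limit = 2.4·16·5·410 / 1000 = 78.72 kN.
  Edge l_c = 30 − 18/2 = 21 → r_n = 51.66 kN; interior l_c = 55 − 18 = 37 → r_n = 78.72 kN.
  R_n,bearing = 2·51.66 + 2·78.72 = 260.8 kN → 0.75 × 260.8 = 196 kN.
Bearing governs: 196 kN.

196 kN (bearing governs)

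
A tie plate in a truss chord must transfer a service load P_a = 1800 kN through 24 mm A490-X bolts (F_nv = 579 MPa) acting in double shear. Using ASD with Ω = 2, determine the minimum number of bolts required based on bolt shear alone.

7 bolts

A_b = π·24²/4 = 452.4 mm².
Per-bolt allowable strength R_n/Ω = 579 × 452.4 × 2 / 1000 / 2 = 261.9 kN.
n ≥ 1800 / 261.9 = 6.872 → use 7 bolts.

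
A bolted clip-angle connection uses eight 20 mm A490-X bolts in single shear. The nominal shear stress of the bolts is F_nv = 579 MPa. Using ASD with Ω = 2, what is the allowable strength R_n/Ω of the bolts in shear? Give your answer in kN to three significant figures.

A_b = π × 20² / 4 = 314.2 mm².
R_n = F_nv · A_b · n · n_s = 579 × 314.2 × 8 × 1 / 1000 = 1455 kN.
Allowable strength R_n/Ω = 1455 / 2 = 728 kN.

728 kN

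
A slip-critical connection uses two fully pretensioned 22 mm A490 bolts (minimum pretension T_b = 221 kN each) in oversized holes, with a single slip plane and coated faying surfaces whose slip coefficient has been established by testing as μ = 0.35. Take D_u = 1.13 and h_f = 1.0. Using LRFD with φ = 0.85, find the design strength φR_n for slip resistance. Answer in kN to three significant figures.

R_n = μ · D_u · h_f · T_b · n_s · n_b = 0.35 × 1.13 × 1.0 × 221 × 1 × 2 = 174.8 kN.
Design strength φR_n = 0.85 × 174.8 = 149 kN.

149 kN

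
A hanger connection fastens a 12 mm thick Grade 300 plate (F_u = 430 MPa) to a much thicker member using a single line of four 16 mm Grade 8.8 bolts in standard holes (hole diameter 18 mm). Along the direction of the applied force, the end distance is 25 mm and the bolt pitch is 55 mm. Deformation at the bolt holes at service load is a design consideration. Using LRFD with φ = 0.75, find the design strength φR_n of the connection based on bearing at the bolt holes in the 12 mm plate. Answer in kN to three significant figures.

Per bolt r_n = 1.2 l_c t F_u ≤ 2.4 d t F_u; upper limit = 2.4 × 16 × 12 × 430 / 1000 = 198.1 kN.
Edge bolt: l_c = 25 − 18/2 = 16 mm → 1.2 × 16 × 12 × 430 / 1000 = 99.07 → r_n = 99.07 kN.
Interior bolts: l_c = 55 − 18 = 37 mm → 1.2 × 37 × 12 × 430 / 1000 = 229.1 → r_n = 198.1 kN.
R_n = 1 × 99.07 + 3 × 198.1 = 693.5 kN.
Design strength φR_n = 0.75 × 693.5 = 520 kN.

520 kN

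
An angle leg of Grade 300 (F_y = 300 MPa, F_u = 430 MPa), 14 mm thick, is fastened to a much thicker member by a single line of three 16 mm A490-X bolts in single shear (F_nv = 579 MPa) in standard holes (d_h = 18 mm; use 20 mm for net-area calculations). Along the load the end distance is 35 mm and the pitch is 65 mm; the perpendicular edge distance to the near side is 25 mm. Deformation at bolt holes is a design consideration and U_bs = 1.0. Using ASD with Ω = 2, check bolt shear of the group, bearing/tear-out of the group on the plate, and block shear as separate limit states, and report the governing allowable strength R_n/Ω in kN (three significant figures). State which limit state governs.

175 kN (bolt shear governs)

Bolt shear: A_b = π·16²/4 = 201.1 mm²; R_n = 579 × 201.1 × 3 × 1 / 1000 = 349.2 kN → 349.2 / 2 = 175 kN.
Bearing: edge l_c = 26, r_n = 187.8 kN; interior l_c = 47, r_n = 231.2 kN; R_n = 187.8 + 2·231.2 = 650.2 kN → 325 kN.
Block shear: A_gv = 2310, A_nv = 1610, A_nt = 210 mm²; R_n = min(0.6F_uA_nv, 0.6F_yA_gv) + U_bs·F_u·A_nt = 505.7 kN → 253 kN.
Bolt shear governs: 175 kN.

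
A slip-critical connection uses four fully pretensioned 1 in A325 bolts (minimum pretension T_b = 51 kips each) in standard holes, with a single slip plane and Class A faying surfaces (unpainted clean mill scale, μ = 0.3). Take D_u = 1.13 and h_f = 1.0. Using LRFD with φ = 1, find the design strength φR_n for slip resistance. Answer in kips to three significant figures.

R_n = μ · D_u · h_f · T_b · n_s · n_b = 0.3 × 1.13 × 1.0 × 51 × 1 × 4 = 69.16 kips.
Design strength φR_n = 1 × 69.16 = 69.2 kips.

69.2 kips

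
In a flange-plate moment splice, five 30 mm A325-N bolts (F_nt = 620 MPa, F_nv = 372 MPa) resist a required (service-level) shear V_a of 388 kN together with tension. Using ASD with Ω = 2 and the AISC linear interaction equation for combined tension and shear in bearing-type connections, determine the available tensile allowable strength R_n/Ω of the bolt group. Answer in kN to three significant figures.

A_b = π·30²/4 = 706.9 mm²; f_rv = 388 × 1000 / (5 × 706.9) = 109.8 MPa.
F'_nt = 1.3 F_nt − (Ω F_nt / F_nv) f_rv = 1.3·620 − (2·620/372)·109.8 = 440.1 MPa, capped at F_nt → F'_nt = 440.1 MPa.
R_n = F'_nt · A_b · n = 440.1 × 706.9 × 5 / 1000 = 1555 kN.
Allowable strength R_n/Ω = 1555 / 2 = 778 kN.

778 kN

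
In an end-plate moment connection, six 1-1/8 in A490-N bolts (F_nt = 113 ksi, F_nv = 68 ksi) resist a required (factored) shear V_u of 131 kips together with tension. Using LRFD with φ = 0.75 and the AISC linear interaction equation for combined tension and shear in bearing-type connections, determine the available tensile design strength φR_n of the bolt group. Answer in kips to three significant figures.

439 kips

A_b = π·1.125²/4 = 0.994 in²; f_rv = 131 / (6 × 0.994) = 21.96 ksi.
F'_nt = 1.3 F_nt − (F_nt / φF_nv) f_rv = 1.3·113 − (113/(0.75·68))·21.96 = 98.23 ksi, capped at F_nt → F'_nt = 98.23 ksi.
R_n = F'_nt · A_b · n = 98.23 × 0.994 × 6 = 585.9 kips.
Design strength φR_n = 0.75 × 585.9 = 439 kips.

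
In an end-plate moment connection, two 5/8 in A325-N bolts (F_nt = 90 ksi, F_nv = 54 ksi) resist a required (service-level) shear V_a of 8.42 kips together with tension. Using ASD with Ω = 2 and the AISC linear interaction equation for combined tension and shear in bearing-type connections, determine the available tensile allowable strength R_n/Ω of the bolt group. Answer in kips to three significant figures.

A_b = π·0.625²/4 = 0.3068 in²; f_rv = 8.42 / (2 × 0.3068) = 13.72 ksi.
F'_nt = 1.3 F_nt − (Ω F_nt / F_nv) f_rv = 1.3·90 − (2·90/54)·13.72 = 71.26 ksi, capped at F_nt → F'_nt = 71.26 ksi.
R_n = F'_nt · A_b · n = 71.26 × 0.3068 × 2 = 43.72 kips.
Allowable strength R_n/Ω = 43.72 / 2 = 21.9 kips.

21.9 kips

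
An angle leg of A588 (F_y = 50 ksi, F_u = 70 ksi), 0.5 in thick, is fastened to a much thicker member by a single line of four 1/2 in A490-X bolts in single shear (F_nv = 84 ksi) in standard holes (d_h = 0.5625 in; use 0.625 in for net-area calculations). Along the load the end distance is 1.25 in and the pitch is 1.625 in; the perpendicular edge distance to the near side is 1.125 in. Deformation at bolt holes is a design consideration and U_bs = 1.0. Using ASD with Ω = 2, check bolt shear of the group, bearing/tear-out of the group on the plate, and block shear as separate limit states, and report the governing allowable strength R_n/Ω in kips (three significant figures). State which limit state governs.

Bolt shear: A_b = π·0.5²/4 = 0.1963 in²; R_n = 84 × 0.1963 × 4 × 1 = 65.97 kips → 65.97 / 2 = 33 kips.
Bearing: edge l_c = 0.9688, r_n = 40.69 kips; interior l_c = 1.062, r_n = 42 kips; R_n = 40.69 + 3·42 = 166.7 kips → 83.3 kips.
Block shear: A_gv = 3.062, A_nv = 1.969, A_nt = 0.4062 in²; R_n = min(0.6F_uA_nv, 0.6F_yA_gv) + U_bs·F_u·A_nt = 111.1 kips → 55.6 kips.
Bolt shear governs: 33 kips.

33 kips (bolt shear governs)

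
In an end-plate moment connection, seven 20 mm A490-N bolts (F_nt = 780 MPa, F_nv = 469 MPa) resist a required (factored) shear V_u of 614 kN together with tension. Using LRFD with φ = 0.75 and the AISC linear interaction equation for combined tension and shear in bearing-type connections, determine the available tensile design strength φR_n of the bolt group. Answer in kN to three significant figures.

A_b = π·20²/4 = 314.2 mm²; f_rv = 614 × 1000 / (7 × 314.2) = 279.2 MPa.
F'_nt = 1.3 F_nt − (F_nt / φF_nv) f_rv = 1.3·780 − (780/(0.75·469))·279.2 = 394.9 MPa, capped at F_nt → F'_nt = 394.9 MPa.
R_n = F'_nt · A_b · n = 394.9 × 314.2 × 7 / 1000 = 868.4 kN.
Design strength φR_n = 0.75 × 868.4 = 651 kN.

651 kN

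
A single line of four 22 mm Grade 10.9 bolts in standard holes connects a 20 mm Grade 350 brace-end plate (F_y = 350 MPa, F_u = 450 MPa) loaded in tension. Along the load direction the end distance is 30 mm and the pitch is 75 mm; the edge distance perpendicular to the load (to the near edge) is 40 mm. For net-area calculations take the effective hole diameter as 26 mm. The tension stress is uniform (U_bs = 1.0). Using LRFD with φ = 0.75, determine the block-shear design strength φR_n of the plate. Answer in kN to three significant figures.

Shear plane L_v = 30 + 3·75 = 255 mm; A_gv = 255 × 20 = 5100 mm².
A_nv = (255 − 3.5·26) × 20 = 3280 mm².
A_nt = (40 − 0.5·26) × 20 = 540 mm².
0.6 F_u A_nv = 885.6 kN; 0.6 F_y A_gv = 1071 kN → shear rupture governs the shear term.
R_n = 885.6 + 1.0 × 450 × 540 / 1000 = 1129 kN.
Design strength φR_n = 0.75 × 1129 = 846 kN.

846 kN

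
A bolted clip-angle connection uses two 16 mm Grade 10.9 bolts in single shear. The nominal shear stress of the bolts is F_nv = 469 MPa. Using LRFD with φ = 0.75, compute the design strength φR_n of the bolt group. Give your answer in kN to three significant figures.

141 kN

A_b = π × 16² / 4 = 201.1 mm².
R_n = F_nv · A_b · n · n_s = 469 × 201.1 × 2 × 1 / 1000 = 188.6 kN.
Design strength φR_n = 0.75 × 188.6 = 141 kN.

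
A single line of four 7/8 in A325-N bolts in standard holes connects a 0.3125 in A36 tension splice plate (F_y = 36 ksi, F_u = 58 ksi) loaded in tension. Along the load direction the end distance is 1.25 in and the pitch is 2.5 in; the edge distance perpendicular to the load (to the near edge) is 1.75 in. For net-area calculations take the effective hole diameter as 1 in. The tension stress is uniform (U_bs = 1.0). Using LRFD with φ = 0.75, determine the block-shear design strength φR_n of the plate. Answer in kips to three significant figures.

59.8 kips

Shear plane L_v = 1.25 + 3·2.5 = 8.75 in; A_gv = 8.75 × 0.3125 = 2.734 in².
A_nv = (8.75 − 3.5·1) × 0.3125 = 1.641 in².
A_nt = (1.75 − 0.5·1) × 0.3125 = 0.3906 in².
0.6 F_u A_nv = 57.09 kips; 0.6 F_y A_gv = 59.06 kips → shear rupture governs the shear term.
R_n = 57.09 + 1.0 × 58 × 0.3906 = 79.75 kips.
Design strength φR_n = 0.75 × 79.75 = 59.8 kips.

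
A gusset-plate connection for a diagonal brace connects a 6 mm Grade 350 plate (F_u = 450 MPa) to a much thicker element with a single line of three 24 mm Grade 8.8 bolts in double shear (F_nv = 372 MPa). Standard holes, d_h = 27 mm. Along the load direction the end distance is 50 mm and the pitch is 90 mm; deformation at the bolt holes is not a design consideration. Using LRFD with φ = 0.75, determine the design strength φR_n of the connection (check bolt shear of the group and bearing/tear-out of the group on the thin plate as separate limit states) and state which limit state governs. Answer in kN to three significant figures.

402 kN (bearing governs)

Bolt shear: A_b = π·24²/4 = 452.4 mm²; R_n = 372 × 452.4 × 3 × 2 / 1000 = 1010 kN → 0.75 × 1010 = 757 kN.
Bearing (1.5 l_c t F_u ≤ 3.0 d t F_u): upper limit = 3.0·24·6·450 / 1000 = 194.4 kN.
  Edge l_c = 50 − 27/2 = 36.5 → r_n = 147.8 kN; interior l_c = 90 − 27 = 63 → r_n = 194.4 kN.
  R_n,bearing = 1·147.8 + 2·194.4 = 536.6 kN → 0.75 × 536.6 = 402 kN.
Bearing governs: 402 kN.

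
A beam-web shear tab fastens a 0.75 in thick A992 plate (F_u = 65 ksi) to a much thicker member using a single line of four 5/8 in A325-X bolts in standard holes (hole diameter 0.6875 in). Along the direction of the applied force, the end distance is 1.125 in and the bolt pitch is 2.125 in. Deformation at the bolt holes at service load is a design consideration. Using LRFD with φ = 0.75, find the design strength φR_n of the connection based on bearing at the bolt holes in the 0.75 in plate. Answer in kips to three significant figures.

199 kips

Per bolt r_n = 1.2 l_c t F_u ≤ 2.4 d t F_u; upper limit = 2.4 × 0.625 × 0.75 × 65 = 73.12 kips.
Edge bolt: l_c = 1.125 − 0.6875/2 = 0.7812 in → 1.2 × 0.7812 × 0.75 × 65 = 45.7 → r_n = 45.7 kips.
Interior bolts: l_c = 2.125 − 0.6875 = 1.438 in → 1.2 × 1.438 × 0.75 × 65 = 84.09 → r_n = 73.12 kips.
R_n = 1 × 45.7 + 3 × 73.12 = 265.1 kips.
Design strength φR_n = 0.75 × 265.1 = 199 kips.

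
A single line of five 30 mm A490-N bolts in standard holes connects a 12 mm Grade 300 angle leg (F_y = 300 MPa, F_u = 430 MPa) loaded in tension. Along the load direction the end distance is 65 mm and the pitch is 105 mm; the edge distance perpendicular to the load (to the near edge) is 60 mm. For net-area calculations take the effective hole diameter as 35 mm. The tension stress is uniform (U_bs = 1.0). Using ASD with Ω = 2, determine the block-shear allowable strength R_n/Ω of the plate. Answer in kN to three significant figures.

Shear plane L_v = 65 + 4·105 = 485 mm; A_gv = 485 × 12 = 5820 mm².
A_nv = (485 − 4.5·35) × 12 = 3930 mm².
A_nt = (60 − 0.5·35) × 12 = 510 mm².
0.6 F_u A_nv = 1014 kN; 0.6 F_y A_gv = 1048 kN → shear rupture governs the shear term.
R_n = 1014 + 1.0 × 430 × 510 / 1000 = 1233 kN.
Allowable strength R_n/Ω = 1233 / 2 = 617 kN.

617 kN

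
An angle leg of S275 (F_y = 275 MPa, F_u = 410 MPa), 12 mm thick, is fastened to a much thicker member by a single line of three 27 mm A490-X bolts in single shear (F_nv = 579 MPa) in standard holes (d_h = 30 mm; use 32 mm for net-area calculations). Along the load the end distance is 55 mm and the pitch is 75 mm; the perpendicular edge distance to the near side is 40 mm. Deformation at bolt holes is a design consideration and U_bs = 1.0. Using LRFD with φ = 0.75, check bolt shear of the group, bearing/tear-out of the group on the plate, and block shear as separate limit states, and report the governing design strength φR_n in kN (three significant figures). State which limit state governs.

Bolt shear: A_b = π·27²/4 = 572.6 mm²; R_n = 579 × 572.6 × 3 × 1 / 1000 = 994.5 kN → 0.75 × 994.5 = 746 kN.
Bearing: edge l_c = 40, r_n = 236.2 kN; interior l_c = 45, r_n = 265.7 kN; R_n = 236.2 + 2·265.7 = 767.5 kN → 576 kN.
Block shear: A_gv = 2460, A_nv = 1500, A_nt = 288 mm²; R_n = min(0.6F_uA_nv, 0.6F_yA_gv) + U_bs·F_u·A_nt = 487.1 kN → 365 kN.
Block shear governs: 365 kN.

365 kN (block shear governs)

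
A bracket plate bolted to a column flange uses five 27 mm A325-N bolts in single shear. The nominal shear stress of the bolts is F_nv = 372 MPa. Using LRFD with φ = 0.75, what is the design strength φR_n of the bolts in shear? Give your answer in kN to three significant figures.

A_b = π × 27² / 4 = 572.6 mm².
R_n = F_nv · A_b · n · n_s = 372 × 572.6 × 5 × 1 / 1000 = 1065 kN.
Design strength φR_n = 0.75 × 1065 = 799 kN.

799 kN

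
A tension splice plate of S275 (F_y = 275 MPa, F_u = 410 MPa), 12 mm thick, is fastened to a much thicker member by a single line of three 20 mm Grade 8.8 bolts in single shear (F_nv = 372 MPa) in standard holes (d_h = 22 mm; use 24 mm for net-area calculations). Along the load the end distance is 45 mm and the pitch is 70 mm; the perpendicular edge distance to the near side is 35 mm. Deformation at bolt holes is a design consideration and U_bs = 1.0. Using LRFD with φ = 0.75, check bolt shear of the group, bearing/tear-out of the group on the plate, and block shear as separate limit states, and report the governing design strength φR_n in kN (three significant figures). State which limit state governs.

Bolt shear: A_b = π·20²/4 = 314.2 mm²; R_n = 372 × 314.2 × 3 × 1 / 1000 = 350.6 kN → 0.75 × 350.6 = 263 kN.
Bearing: edge l_c = 34, r_n = 200.7 kN; interior l_c = 48, r_n = 236.2 kN; R_n = 200.7 + 2·236.2 = 673.1 kN → 505 kN.
Block shear: A_gv = 2220, A_nv = 1500, A_nt = 276 mm²; R_n = min(0.6F_uA_nv, 0.6F_yA_gv) + U_bs·F_u·A_nt = 479.5 kN → 360 kN.
Bolt shear governs: 263 kN.

263 kN (bolt shear governs)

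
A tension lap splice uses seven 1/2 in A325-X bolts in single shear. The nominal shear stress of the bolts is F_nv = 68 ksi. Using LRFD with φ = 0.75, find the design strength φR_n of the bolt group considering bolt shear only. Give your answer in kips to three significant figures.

A_b = π × 0.5² / 4 = 0.1963 in².
R_n = F_nv · A_b · n · n_s = 68 × 0.1963 × 7 × 1 = 93.46 kips.
Design strength φR_n = 0.75 × 93.46 = 70.1 kips.

70.1 kips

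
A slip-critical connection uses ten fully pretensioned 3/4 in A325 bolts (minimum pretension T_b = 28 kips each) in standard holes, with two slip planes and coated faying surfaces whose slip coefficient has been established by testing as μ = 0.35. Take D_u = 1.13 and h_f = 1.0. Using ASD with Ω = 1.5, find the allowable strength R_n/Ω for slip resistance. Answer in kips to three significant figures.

148 kips

R_n = μ · D_u · h_f · T_b · n_s · n_b = 0.35 × 1.13 × 1.0 × 28 × 2 × 10 = 221.5 kips.
Allowable strength R_n/Ω = 221.5 / 1.5 = 148 kips.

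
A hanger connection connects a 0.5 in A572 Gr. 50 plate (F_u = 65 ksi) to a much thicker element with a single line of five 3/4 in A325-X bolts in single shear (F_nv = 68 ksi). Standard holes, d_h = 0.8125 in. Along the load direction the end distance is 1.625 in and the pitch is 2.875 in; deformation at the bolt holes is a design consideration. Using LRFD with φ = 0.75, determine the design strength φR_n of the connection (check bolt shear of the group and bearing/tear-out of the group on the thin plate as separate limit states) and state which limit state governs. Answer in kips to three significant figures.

113 kips (bolt shear governs)

Bolt shear: A_b = π·0.75²/4 = 0.4418 in²; R_n = 68 × 0.4418 × 5 × 1 = 150.2 kips → 0.75 × 150.2 = 113 kips.
Bearing (1.2 l_c t F_u ≤ 2.4 d t F_u): upper limit = 2.4·0.75·0.5·65 = 58.5 kips.
  Edge l_c = 1.625 − 0.8125/2 = 1.219 → r_n = 47.53 kips; interior l_c = 2.875 − 0.8125 = 2.062 → r_n = 58.5 kips.
  R_n,bearing = 1·47.53 + 4·58.5 = 281.5 kips → 0.75 × 281.5 = 211 kips.
Bolt shear governs: 113 kips.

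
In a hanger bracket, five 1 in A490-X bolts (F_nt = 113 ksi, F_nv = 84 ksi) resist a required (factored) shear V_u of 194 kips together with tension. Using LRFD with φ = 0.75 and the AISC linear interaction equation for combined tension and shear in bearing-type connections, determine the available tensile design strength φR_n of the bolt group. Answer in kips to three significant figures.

A_b = π·1²/4 = 0.7854 in²; f_rv = 194 / (5 × 0.7854) = 49.4 ksi.
F'_nt = 1.3 F_nt − (F_nt / φF_nv) f_rv = 1.3·113 − (113/(0.75·84))·49.4 = 58.29 ksi, capped at F_nt → F'_nt = 58.29 ksi.
R_n = F'_nt · A_b · n = 58.29 × 0.7854 × 5 = 228.9 kips.
Design strength φR_n = 0.75 × 228.9 = 172 kips.

172 kips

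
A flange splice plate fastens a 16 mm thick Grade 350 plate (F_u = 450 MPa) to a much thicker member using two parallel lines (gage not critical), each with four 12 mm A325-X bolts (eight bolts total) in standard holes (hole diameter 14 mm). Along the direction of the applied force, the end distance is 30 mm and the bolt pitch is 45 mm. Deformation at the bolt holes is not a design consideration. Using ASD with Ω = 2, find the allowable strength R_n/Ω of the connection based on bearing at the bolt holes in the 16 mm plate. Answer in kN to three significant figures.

Per bolt r_n = 1.5 l_c t F_u ≤ 3.0 d t F_u; upper limit = 3.0 × 12 × 16 × 450 / 1000 = 259.2 kN.
Edge bolt: l_c = 30 − 14/2 = 23 mm → 1.5 × 23 × 16 × 450 / 1000 = 248.4 → r_n = 248.4 kN.
Interior bolts: l_c = 45 − 14 = 31 mm → 1.5 × 31 × 16 × 450 / 1000 = 334.8 → r_n = 259.2 kN.
R_n = 2 × 248.4 + 6 × 259.2 = 2052 kN.
Allowable strength R_n/Ω = 2052 / 2 = 1030 kN.

1030 kN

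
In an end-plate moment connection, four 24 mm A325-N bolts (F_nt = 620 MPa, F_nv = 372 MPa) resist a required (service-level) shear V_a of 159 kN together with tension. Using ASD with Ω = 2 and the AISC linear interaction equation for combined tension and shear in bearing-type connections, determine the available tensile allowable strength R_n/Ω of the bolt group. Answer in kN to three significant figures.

464 kN

A_b = π·24²/4 = 452.4 mm²; f_rv = 159 × 1000 / (4 × 452.4) = 87.87 MPa.
F'_nt = 1.3 F_nt − (Ω F_nt / F_nv) f_rv = 1.3·620 − (2·620/372)·87.87 = 513.1 MPa, capped at F_nt → F'_nt = 513.1 MPa.
R_n = F'_nt · A_b · n = 513.1 × 452.4 × 4 / 1000 = 928.5 kN.
Allowable strength R_n/Ω = 928.5 / 2 = 464 kN.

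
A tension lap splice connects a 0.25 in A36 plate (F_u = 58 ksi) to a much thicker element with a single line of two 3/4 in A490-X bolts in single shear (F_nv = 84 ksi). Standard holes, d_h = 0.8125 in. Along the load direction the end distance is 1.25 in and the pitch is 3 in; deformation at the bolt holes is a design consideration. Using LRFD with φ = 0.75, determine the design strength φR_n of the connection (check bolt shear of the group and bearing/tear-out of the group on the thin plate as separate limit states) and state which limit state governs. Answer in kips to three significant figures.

30.6 kips (bearing governs)

Bolt shear: A_b = π·0.75²/4 = 0.4418 in²; R_n = 84 × 0.4418 × 2 × 1 = 74.22 kips → 0.75 × 74.22 = 55.7 kips.
Bearing (1.2 l_c t F_u ≤ 2.4 d t F_u): upper limit = 2.4·0.75·0.25·58 = 26.1 kips.
  Edge l_c = 1.25 − 0.8125/2 = 0.8438 → r_n = 14.68 kips; interior l_c = 3 − 0.8125 = 2.188 → r_n = 26.1 kips.
  R_n,bearing = 1·14.68 + 1·26.1 = 40.78 kips → 0.75 × 40.78 = 30.6 kips.
Bearing governs: 30.6 kips.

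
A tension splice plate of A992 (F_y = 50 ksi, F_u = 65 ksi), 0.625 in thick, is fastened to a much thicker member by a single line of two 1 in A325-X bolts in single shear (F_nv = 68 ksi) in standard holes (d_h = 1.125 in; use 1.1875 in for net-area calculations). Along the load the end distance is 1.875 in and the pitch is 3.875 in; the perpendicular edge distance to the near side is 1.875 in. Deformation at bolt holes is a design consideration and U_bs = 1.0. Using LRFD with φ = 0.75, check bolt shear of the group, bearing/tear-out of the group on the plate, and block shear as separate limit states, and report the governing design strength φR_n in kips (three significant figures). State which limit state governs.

80.1 kips (bolt shear governs)

Bolt shear: A_b = π·1²/4 = 0.7854 in²; R_n = 68 × 0.7854 × 2 × 1 = 106.8 kips → 0.75 × 106.8 = 80.1 kips.
Bearing: edge l_c = 1.312, r_n = 63.98 kips; interior l_c = 2.75, r_n = 97.5 kips; R_n = 63.98 + 1·97.5 = 161.5 kips → 121 kips.
Block shear: A_gv = 3.594, A_nv = 2.48, A_nt = 0.8008 in²; R_n = min(0.6F_uA_nv, 0.6F_yA_gv) + U_bs·F_u·A_nt = 148.8 kips → 112 kips.
Bolt shear governs: 80.1 kips.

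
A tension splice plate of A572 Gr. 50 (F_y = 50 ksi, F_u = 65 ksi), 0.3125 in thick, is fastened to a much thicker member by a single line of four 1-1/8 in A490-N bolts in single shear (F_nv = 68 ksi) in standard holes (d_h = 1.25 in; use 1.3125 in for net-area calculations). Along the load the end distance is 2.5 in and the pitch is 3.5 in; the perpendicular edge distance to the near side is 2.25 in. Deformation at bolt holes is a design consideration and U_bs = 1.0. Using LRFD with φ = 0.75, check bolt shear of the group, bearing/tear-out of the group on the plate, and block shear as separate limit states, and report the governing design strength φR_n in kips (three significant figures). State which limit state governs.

Bolt shear: A_b = π·1.125²/4 = 0.994 in²; R_n = 68 × 0.994 × 4 × 1 = 270.4 kips → 0.75 × 270.4 = 203 kips.
Bearing: edge l_c = 1.875, r_n = 45.7 kips; interior l_c = 2.25, r_n = 54.84 kips; R_n = 45.7 + 3·54.84 = 210.2 kips → 158 kips.
Block shear: A_gv = 4.062, A_nv = 2.627, A_nt = 0.498 in²; R_n = min(0.6F_uA_nv, 0.6F_yA_gv) + U_bs·F_u·A_nt = 134.8 kips → 101 kips.
Block shear governs: 101 kips.

101 kips (block shear governs)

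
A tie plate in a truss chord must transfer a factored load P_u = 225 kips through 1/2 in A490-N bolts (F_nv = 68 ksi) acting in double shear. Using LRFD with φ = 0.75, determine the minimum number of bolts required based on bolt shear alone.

12 bolts

A_b = π·0.5²/4 = 0.1963 in².
Per-bolt design strength φR_n = 0.75 × 68 × 0.1963 × 2 = 20.03 kips.
n ≥ 225 / 20.03 = 11.23 → use 12 bolts.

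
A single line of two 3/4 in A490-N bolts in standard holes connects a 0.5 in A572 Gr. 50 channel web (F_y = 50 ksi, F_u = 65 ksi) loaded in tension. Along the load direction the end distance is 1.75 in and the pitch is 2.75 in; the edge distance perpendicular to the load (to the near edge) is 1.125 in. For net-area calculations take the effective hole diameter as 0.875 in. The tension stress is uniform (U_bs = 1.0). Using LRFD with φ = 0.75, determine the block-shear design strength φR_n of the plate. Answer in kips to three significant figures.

63.4 kips

Shear plane L_v = 1.75 + 1·2.75 = 4.5 in; A_gv = 4.5 × 0.5 = 2.25 in².
A_nv = (4.5 − 1.5·0.875) × 0.5 = 1.594 in².
A_nt = (1.125 − 0.5·0.875) × 0.5 = 0.3438 in².
0.6 F_u A_nv = 62.16 kips; 0.6 F_y A_gv = 67.5 kips → shear rupture governs the shear term.
R_n = 62.16 + 1.0 × 65 × 0.3438 = 84.5 kips.
Design strength φR_n = 0.75 × 84.5 = 63.4 kips.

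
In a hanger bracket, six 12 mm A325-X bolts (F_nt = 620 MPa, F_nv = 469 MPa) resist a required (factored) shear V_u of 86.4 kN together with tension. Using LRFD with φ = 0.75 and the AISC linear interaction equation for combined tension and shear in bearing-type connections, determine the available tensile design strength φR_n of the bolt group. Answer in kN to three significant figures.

A_b = π·12²/4 = 113.1 mm²; f_rv = 86.4 × 1000 / (6 × 113.1) = 127.3 MPa.
F'_nt = 1.3 F_nt − (F_nt / φF_nv) f_rv = 1.3·620 − (620/(0.75·469))·127.3 = 581.6 MPa, capped at F_nt → F'_nt = 581.6 MPa.
R_n = F'_nt · A_b · n = 581.6 × 113.1 × 6 / 1000 = 394.6 kN.
Design strength φR_n = 0.75 × 394.6 = 296 kN.

296 kN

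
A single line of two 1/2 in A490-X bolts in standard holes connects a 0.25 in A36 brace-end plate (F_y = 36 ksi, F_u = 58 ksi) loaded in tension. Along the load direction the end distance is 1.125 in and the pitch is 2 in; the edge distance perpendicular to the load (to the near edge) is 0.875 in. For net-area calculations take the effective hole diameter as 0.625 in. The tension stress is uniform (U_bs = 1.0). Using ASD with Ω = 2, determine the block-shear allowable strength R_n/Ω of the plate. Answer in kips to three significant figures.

Shear plane L_v = 1.125 + 1·2 = 3.125 in; A_gv = 3.125 × 0.25 = 0.7812 in².
A_nv = (3.125 − 1.5·0.625) × 0.25 = 0.5469 in².
A_nt = (0.875 − 0.5·0.625) × 0.25 = 0.1406 in².
0.6 F_u A_nv = 19.03 kips; 0.6 F_y A_gv = 16.88 kips → shear yielding governs the shear term.
R_n = 16.88 + 1.0 × 58 × 0.1406 = 25.03 kips.
Allowable strength R_n/Ω = 25.03 / 2 = 12.5 kips.

12.5 kips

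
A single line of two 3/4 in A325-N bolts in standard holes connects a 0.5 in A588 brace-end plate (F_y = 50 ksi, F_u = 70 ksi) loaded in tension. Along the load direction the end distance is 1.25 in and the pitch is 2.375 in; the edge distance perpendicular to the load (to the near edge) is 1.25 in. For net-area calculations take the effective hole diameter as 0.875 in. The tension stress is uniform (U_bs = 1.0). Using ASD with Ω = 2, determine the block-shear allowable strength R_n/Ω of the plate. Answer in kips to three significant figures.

Shear plane L_v = 1.25 + 1·2.375 = 3.625 in; A_gv = 3.625 × 0.5 = 1.812 in².
A_nv = (3.625 − 1.5·0.875) × 0.5 = 1.156 in².
A_nt = (1.25 − 0.5·0.875) × 0.5 = 0.4062 in².
0.6 F_u A_nv = 48.56 kips; 0.6 F_y A_gv = 54.38 kips → shear rupture governs the shear term.
R_n = 48.56 + 1.0 × 70 × 0.4062 = 77 kips.
Allowable strength R_n/Ω = 77 / 2 = 38.5 kips.

38.5 kips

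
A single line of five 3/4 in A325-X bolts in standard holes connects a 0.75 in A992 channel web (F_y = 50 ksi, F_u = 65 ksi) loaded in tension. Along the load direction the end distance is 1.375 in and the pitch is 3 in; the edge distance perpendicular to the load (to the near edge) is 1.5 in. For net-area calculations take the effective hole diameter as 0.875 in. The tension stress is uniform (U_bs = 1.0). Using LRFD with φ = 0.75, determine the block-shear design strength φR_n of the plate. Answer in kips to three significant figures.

246 kips

Shear plane L_v = 1.375 + 4·3 = 13.38 in; A_gv = 13.38 × 0.75 = 10.03 in².
A_nv = (13.38 − 4.5·0.875) × 0.75 = 7.078 in².
A_nt = (1.5 − 0.5·0.875) × 0.75 = 0.7969 in².
0.6 F_u A_nv = 276 kips; 0.6 F_y A_gv = 300.9 kips → shear rupture governs the shear term.
R_n = 276 + 1.0 × 65 × 0.7969 = 327.8 kips.
Design strength φR_n = 0.75 × 327.8 = 246 kips.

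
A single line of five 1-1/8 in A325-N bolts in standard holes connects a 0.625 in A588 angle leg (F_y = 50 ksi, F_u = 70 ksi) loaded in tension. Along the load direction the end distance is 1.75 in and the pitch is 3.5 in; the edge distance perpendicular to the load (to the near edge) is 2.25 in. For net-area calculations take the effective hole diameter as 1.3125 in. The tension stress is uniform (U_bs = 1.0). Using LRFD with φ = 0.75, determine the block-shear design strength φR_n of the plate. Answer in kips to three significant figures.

246 kips

Shear plane L_v = 1.75 + 4·3.5 = 15.75 in; A_gv = 15.75 × 0.625 = 9.844 in².
A_nv = (15.75 − 4.5·1.3125) × 0.625 = 6.152 in².
A_nt = (2.25 − 0.5·1.3125) × 0.625 = 0.9961 in².
0.6 F_u A_nv = 258.4 kips; 0.6 F_y A_gv = 295.3 kips → shear rupture governs the shear term.
R_n = 258.4 + 1.0 × 70 × 0.9961 = 328.1 kips.
Design strength φR_n = 0.75 × 328.1 = 246 kips.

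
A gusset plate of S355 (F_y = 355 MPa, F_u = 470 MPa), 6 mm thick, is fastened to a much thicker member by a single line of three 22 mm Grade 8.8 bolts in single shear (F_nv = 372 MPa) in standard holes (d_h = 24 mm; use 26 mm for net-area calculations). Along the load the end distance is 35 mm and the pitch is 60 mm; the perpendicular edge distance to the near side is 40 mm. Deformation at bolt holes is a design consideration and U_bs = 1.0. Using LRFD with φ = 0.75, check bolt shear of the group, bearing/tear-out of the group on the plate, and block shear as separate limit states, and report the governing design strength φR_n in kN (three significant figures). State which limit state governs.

Bolt shear: A_b = π·22²/4 = 380.1 mm²; R_n = 372 × 380.1 × 3 × 1 / 1000 = 424.2 kN → 0.75 × 424.2 = 318 kN.
Bearing: edge l_c = 23, r_n = 77.83 kN; interior l_c = 36, r_n = 121.8 kN; R_n = 77.83 + 2·121.8 = 321.5 kN → 241 kN.
Block shear: A_gv = 930, A_nv = 540, A_nt = 162 mm²; R_n = min(0.6F_uA_nv, 0.6F_yA_gv) + U_bs·F_u·A_nt = 228.4 kN → 171 kN.
Block shear governs: 171 kN.

171 kN (block shear governs)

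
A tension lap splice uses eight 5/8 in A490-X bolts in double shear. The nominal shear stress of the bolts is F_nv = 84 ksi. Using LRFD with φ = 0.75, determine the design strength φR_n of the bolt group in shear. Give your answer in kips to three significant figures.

A_b = π × 0.625² / 4 = 0.3068 in².
R_n = F_nv · A_b · n · n_s = 84 × 0.3068 × 8 × 2 = 412.3 kips.
Design strength φR_n = 0.75 × 412.3 = 309 kips.

309 kips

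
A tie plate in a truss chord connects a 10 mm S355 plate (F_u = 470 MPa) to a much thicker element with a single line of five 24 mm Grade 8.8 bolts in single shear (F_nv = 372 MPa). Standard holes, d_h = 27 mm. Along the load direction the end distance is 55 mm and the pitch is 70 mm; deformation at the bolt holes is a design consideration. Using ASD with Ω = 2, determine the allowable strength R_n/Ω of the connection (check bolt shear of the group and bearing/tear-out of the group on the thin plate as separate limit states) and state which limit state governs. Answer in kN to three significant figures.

421 kN (bolt shear governs)

Bolt shear: A_b = π·24²/4 = 452.4 mm²; R_n = 372 × 452.4 × 5 × 1 / 1000 = 841.4 kN → 841.4 / 2 = 421 kN.
Bearing (1.2 l_c t F_u ≤ 2.4 d t F_u): upper limit = 2.4·24·10·470 / 1000 = 270.7 kN.
  Edge l_c = 55 − 27/2 = 41.5 → r_n = 234.1 kN; interior l_c = 70 − 27 = 43 → r_n = 242.5 kN.
  R_n,bearing = 1·234.1 + 4·242.5 = 1204 kN → 1204 / 2 = 602 kN.
Bolt shear governs: 421 kN.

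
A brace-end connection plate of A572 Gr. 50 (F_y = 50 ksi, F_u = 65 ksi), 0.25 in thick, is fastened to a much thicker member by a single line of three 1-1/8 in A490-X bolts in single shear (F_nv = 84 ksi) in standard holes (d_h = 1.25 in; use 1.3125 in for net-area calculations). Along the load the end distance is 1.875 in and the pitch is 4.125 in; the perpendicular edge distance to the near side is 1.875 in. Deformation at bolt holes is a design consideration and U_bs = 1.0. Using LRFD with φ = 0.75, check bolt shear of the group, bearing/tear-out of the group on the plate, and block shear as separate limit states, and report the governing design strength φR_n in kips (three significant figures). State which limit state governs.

Bolt shear: A_b = π·1.125²/4 = 0.994 in²; R_n = 84 × 0.994 × 3 × 1 = 250.5 kips → 0.75 × 250.5 = 188 kips.
Bearing: edge l_c = 1.25, r_n = 24.38 kips; interior l_c = 2.875, r_n = 43.87 kips; R_n = 24.38 + 2·43.87 = 112.1 kips → 84.1 kips.
Block shear: A_gv = 2.531, A_nv = 1.711, A_nt = 0.3047 in²; R_n = min(0.6F_uA_nv, 0.6F_yA_gv) + U_bs·F_u·A_nt = 86.53 kips → 64.9 kips.
Block shear governs: 64.9 kips.

64.9 kips (block shear governs)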